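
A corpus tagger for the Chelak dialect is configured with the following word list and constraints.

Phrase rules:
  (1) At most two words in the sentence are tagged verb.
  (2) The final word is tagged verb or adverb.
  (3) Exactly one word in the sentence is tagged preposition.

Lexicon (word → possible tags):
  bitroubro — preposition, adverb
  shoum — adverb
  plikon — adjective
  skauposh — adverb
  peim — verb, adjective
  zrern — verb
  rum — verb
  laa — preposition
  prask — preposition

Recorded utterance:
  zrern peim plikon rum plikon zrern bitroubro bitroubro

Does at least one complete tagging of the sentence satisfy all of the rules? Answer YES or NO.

Candidates per position — 1:zrern {verb}; 2:peim {verb,adjective}; 3:plikon {adjective}; 4:rum {verb}; 5:plikon {adjective}; 6:zrern {verb}; 7:bitroubro {preposition,adverb}; 8:bitroubro {preposition,adverb}.
Rule 1 cannot be satisfied by any choice of tags from the lexicon.
So there is no consistent tagging.

NO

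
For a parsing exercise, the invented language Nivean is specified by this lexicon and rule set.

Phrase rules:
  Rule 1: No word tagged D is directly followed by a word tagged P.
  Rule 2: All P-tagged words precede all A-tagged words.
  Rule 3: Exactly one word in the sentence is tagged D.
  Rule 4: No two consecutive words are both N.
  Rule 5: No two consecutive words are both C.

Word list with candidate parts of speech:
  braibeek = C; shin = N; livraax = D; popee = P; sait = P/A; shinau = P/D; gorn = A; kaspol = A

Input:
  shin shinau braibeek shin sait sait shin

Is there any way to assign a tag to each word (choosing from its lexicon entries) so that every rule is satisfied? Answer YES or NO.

Candidates per position — 1:shin {N}; 2:shinau {P,D}; 3:braibeek {C}; 4:shin {N}; 5:sait {P,A}; 6:sait {P,A}; 7:shin {N}.
One satisfying assignment: N D C N P P N.
Checking: rule 1 ✓; rule 2 ✓; rule 3 ✓; rule 4 ✓; rule 5 ✓.

YES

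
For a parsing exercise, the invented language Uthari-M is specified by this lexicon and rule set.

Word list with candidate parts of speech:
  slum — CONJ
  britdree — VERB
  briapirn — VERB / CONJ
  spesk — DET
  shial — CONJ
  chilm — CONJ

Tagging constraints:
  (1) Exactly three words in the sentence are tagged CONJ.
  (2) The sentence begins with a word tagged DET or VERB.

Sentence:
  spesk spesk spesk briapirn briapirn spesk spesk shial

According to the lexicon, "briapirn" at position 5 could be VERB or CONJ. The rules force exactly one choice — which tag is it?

CONJ

Candidates per position — 1:spesk {DET}; 2:spesk {DET}; 3:spesk {DET}; 4:briapirn {VERB,CONJ}; 5:briapirn {VERB,CONJ}; 6:spesk {DET}; 7:spesk {DET}; 8:shial {CONJ}.
Position 4: VERB is ruled out by rule 1; that leaves CONJ.
Position 5: VERB is ruled out by rule 1; that leaves CONJ.
So the tagging must be: DET DET DET CONJ CONJ DET DET CONJ.
Check: rule 1 ✓; rule 2 ✓.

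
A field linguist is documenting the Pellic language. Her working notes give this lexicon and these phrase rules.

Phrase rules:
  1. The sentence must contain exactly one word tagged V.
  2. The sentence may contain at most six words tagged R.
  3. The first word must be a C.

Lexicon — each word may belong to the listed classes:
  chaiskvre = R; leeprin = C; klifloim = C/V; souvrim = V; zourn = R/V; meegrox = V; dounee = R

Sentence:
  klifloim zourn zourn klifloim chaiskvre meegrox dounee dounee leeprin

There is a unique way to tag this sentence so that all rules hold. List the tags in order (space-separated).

Candidates per position — 1:klifloim {C,V}; 2:zourn {R,V}; 3:zourn {R,V}; 4:klifloim {C,V}; 5:chaiskvre {R}; 6:meegrox {V}; 7:dounee {R}; 8:dounee {R}; 9:leeprin {C}.
Position 1: tagging it V would leave rule 1 unsatisfiable, so it must be C.
Position 2: tagging it V would leave rule 1 unsatisfiable, so it must be R.
Position 3: tagging it V would leave rule 1 unsatisfiable, so it must be R.
Position 4: tagging it V would leave rule 1 unsatisfiable, so it must be C.
So the tagging must be: C R R C R V R R C.
Verifying each rule — rule 1 satisfied; rule 2 satisfied; rule 3 satisfied.

C R R C R V R R C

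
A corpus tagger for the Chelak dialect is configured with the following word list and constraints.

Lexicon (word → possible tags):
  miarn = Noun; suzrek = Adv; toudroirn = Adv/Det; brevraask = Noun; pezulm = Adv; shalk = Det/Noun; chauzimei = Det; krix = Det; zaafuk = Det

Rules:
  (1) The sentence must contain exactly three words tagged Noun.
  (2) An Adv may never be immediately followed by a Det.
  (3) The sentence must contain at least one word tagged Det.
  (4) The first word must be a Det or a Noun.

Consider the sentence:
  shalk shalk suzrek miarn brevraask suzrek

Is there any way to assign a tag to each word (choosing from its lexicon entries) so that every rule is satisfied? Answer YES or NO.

Candidates per position — 1:shalk {Det,Noun}; 2:shalk {Det,Noun}; 3:suzrek {Adv}; 4:miarn {Noun}; 5:brevraask {Noun}; 6:suzrek {Adv}.
One satisfying assignment: Det Noun Adv Noun Noun Adv.
Rule-by-rule: rule 1 ✓; rule 2 ✓; rule 3 ✓; rule 4 ✓.

YES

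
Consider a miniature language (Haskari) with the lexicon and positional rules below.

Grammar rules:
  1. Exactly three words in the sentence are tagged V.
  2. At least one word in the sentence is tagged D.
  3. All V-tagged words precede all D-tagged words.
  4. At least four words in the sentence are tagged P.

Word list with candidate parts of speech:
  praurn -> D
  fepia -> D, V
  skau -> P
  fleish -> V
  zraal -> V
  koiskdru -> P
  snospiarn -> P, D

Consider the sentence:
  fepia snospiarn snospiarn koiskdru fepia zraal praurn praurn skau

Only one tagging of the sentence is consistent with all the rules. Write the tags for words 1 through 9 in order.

V P P P V V D D P

Candidates per position — 1:fepia {D,V}; 2:snospiarn {P,D}; 3:snospiarn {P,D}; 4:koiskdru {P}; 5:fepia {D,V}; 6:zraal {V}; 7:praurn {D}; 8:praurn {D}; 9:skau {P}.
Word 1 cannot be D — rule 1 would then fail for every completion. It is V.
Word 2 cannot be D — rule 3 would then fail for every completion. It is P.
Word 3 cannot be D — rule 3 would then fail for every completion. It is P.
Word 5 cannot be D — rule 1 would then fail for every completion. It is V.
That leaves exactly one tagging: V P P P V V D D P.
Rule-by-rule: rule 1 ✓; rule 2 ✓; rule 3 ✓; rule 4 ✓.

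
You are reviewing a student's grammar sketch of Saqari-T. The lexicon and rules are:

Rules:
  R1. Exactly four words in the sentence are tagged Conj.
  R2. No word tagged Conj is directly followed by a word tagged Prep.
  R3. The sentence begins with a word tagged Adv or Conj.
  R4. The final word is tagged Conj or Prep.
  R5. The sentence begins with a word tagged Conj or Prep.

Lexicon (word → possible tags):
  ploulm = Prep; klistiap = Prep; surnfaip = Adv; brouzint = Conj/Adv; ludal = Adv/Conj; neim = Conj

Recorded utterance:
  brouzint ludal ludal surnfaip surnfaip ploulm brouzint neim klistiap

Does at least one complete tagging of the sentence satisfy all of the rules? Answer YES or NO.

NO

Candidates per position — 1:brouzint {Conj,Adv}; 2:ludal {Adv,Conj}; 3:ludal {Adv,Conj}; 4:surnfaip {Adv}; 5:surnfaip {Adv}; 6:ploulm {Prep}; 7:brouzint {Conj,Adv}; 8:neim {Conj}; 9:klistiap {Prep}.
Rule 2 cannot be satisfied by any choice of tags from the lexicon.
So there is no consistent tagging.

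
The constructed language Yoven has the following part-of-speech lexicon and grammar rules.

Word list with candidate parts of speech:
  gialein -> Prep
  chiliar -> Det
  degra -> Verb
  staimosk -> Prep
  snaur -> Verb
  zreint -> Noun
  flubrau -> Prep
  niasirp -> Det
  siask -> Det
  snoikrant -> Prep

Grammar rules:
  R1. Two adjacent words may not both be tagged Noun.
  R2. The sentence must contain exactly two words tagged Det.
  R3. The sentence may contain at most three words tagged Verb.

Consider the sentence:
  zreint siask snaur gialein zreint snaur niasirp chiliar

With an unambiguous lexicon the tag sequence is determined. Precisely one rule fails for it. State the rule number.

Fixed tagging: Noun Det Verb Prep Noun Verb Det Det.
Rule check: R1 holds, R2 violated, R3 holds.
Only rule 2 fails.

2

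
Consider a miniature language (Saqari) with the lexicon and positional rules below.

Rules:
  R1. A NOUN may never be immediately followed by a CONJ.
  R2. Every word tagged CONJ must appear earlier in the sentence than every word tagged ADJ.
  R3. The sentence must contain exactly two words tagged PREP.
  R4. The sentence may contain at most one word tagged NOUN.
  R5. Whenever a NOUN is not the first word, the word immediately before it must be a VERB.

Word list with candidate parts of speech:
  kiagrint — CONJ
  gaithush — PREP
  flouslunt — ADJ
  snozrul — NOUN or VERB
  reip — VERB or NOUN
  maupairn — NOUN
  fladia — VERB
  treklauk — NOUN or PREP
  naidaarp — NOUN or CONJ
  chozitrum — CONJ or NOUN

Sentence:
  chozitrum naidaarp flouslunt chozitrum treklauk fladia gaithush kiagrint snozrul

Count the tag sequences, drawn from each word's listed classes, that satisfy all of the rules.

0

Candidates per position — 1:chozitrum {CONJ,NOUN}; 2:naidaarp {NOUN,CONJ}; 3:flouslunt {ADJ}; 4:chozitrum {CONJ,NOUN}; 5:treklauk {NOUN,PREP}; 6:fladia {VERB}; 7:gaithush {PREP}; 8:kiagrint {CONJ}; 9:snozrul {NOUN,VERB}.
There are 32 candidate sequences in total.
Rule 2 cannot be satisfied by any choice of tags from the lexicon.
So there is no consistent tagging.
Count = 0.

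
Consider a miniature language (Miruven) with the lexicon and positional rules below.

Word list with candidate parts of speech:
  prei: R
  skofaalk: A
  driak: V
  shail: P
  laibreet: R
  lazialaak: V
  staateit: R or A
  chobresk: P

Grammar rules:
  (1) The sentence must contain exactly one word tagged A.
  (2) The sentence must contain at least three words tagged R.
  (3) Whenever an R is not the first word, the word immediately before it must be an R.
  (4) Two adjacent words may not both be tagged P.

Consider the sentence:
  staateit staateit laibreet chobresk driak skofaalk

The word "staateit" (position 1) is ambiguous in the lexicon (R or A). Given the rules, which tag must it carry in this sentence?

Candidates per position — 1:staateit {R,A}; 2:staateit {R,A}; 3:laibreet {R}; 4:chobresk {P}; 5:driak {V}; 6:skofaalk {A}.
Position 1: A is ruled out by rule 1; that leaves R.
Position 2: A is ruled out by rule 1; that leaves R.
The unique satisfying tagging is: R R R P V A.
Verifying each rule — rule 1 ✓; rule 2 ✓; rule 3 ✓; rule 4 ✓.

R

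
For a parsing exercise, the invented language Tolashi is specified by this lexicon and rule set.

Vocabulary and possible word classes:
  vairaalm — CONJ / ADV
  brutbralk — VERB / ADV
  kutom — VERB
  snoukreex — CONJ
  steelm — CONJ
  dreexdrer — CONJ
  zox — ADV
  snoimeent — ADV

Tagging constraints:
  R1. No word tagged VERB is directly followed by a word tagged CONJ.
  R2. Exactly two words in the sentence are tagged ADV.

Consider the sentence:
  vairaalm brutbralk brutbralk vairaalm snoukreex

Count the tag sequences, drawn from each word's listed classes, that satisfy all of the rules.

Candidates per position — 1:vairaalm {CONJ,ADV}; 2:brutbralk {VERB,ADV}; 3:brutbralk {VERB,ADV}; 4:vairaalm {CONJ,ADV}; 5:snoukreex {CONJ}.
There are 16 candidate sequences in total.
The sequences that satisfy every rule: CONJ VERB ADV ADV CONJ; CONJ ADV VERB ADV CONJ; CONJ ADV ADV CONJ CONJ; ADV VERB VERB ADV CONJ; ADV VERB ADV CONJ CONJ.
Count = 5.

5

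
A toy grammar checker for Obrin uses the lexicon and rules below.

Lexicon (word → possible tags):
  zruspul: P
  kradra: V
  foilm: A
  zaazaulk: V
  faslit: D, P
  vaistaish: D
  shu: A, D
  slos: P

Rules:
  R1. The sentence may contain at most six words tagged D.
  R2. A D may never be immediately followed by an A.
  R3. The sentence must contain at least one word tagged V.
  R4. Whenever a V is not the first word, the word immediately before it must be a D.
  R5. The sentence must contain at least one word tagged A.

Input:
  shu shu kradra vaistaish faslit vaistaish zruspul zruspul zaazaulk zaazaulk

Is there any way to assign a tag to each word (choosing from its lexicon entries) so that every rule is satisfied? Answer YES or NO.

NO

Candidates per position — 1:shu {A,D}; 2:shu {A,D}; 3:kradra {V}; 4:vaistaish {D}; 5:faslit {D,P}; 6:vaistaish {D}; 7:zruspul {P}; 8:zruspul {P}; 9:zaazaulk {V}; 10:zaazaulk {V}.
Rule 4 cannot be satisfied by any choice of tags from the lexicon.
So there is no consistent tagging.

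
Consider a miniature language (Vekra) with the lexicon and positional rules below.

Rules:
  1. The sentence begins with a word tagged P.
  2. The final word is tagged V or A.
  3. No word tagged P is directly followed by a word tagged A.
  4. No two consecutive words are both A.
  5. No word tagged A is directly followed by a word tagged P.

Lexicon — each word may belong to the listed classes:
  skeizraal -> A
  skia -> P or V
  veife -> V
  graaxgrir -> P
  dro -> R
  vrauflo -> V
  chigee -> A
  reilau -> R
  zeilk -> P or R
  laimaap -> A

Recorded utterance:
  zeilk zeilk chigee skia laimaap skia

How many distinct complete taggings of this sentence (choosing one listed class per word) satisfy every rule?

1

Candidates per position — 1:zeilk {P,R}; 2:zeilk {P,R}; 3:chigee {A}; 4:skia {P,V}; 5:laimaap {A}; 6:skia {P,V}.
There are 16 candidate sequences in total.
The sequences that satisfy every rule: P R A V A V.
Count = 1.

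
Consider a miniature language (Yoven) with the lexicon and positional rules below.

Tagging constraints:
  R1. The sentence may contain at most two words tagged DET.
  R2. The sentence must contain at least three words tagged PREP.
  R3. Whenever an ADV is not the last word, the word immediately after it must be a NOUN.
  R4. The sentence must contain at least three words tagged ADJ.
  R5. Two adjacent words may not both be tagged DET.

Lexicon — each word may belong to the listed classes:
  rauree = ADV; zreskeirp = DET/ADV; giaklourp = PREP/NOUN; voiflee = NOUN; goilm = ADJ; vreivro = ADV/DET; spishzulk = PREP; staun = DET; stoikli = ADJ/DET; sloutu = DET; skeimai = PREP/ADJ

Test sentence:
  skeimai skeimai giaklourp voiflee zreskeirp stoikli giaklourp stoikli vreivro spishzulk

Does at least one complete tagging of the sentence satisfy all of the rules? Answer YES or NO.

YES

Candidates per position — 1:skeimai {PREP,ADJ}; 2:skeimai {PREP,ADJ}; 3:giaklourp {PREP,NOUN}; 4:voiflee {NOUN}; 5:zreskeirp {DET,ADV}; 6:stoikli {ADJ,DET}; 7:giaklourp {PREP,NOUN}; 8:stoikli {ADJ,DET}; 9:vreivro {ADV,DET}; 10:spishzulk {PREP}.
One satisfying assignment: PREP ADJ PREP NOUN DET ADJ PREP ADJ DET PREP.
Rule-by-rule: rule 1 holds; rule 2 holds; rule 3 holds; rule 4 holds; rule 5 holds.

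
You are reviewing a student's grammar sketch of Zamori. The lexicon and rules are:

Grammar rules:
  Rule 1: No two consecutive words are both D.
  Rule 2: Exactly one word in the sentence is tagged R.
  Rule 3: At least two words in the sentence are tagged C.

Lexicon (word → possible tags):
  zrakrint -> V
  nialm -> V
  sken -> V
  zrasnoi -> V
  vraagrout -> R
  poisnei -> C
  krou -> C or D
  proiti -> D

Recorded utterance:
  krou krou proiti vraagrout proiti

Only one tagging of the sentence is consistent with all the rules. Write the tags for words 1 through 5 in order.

C C D R D

Candidates per position — 1:krou {C,D}; 2:krou {C,D}; 3:proiti {D}; 4:vraagrout {R}; 5:proiti {D}.
If word 1 were D, no tagging could satisfy rule 3; so word 1 is C.
If word 2 were D, no tagging could satisfy rule 1; so word 2 is C.
The only consistent sequence is: C C D R D.
Check: rule 1 holds; rule 2 holds; rule 3 holds.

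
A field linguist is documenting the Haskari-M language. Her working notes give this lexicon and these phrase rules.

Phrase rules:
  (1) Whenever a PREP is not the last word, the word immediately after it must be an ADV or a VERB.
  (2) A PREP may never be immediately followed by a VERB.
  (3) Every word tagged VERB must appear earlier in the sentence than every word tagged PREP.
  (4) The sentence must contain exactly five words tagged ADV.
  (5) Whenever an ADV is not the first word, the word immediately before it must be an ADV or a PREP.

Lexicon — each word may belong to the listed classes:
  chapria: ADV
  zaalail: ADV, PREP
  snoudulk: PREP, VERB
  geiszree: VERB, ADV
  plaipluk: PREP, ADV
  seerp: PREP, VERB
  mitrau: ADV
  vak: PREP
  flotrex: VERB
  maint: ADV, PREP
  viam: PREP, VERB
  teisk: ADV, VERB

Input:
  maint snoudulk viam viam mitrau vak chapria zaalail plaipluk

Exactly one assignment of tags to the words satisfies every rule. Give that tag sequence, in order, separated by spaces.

ADV VERB VERB PREP ADV PREP ADV ADV ADV

Candidates per position — 1:maint {ADV,PREP}; 2:snoudulk {PREP,VERB}; 3:viam {PREP,VERB}; 4:viam {PREP,VERB}; 5:mitrau {ADV}; 6:vak {PREP}; 7:chapria {ADV}; 8:zaalail {ADV,PREP}; 9:plaipluk {PREP,ADV}.
Position 1: PREP is ruled out by rule 4; that leaves ADV.
Position 4: VERB is ruled out by rule 5; that leaves PREP.
Position 8: PREP is ruled out by rule 4; that leaves ADV.
Position 9: PREP is ruled out by rule 4; that leaves ADV.
Position 3: PREP is ruled out by rule 1; that leaves VERB.
Position 2: PREP is ruled out by rule 2; that leaves VERB.
The only consistent sequence is: ADV VERB VERB PREP ADV PREP ADV ADV ADV.
Rule-by-rule: rule 1 ok; rule 2 ok; rule 3 ok; rule 4 ok; rule 5 ok.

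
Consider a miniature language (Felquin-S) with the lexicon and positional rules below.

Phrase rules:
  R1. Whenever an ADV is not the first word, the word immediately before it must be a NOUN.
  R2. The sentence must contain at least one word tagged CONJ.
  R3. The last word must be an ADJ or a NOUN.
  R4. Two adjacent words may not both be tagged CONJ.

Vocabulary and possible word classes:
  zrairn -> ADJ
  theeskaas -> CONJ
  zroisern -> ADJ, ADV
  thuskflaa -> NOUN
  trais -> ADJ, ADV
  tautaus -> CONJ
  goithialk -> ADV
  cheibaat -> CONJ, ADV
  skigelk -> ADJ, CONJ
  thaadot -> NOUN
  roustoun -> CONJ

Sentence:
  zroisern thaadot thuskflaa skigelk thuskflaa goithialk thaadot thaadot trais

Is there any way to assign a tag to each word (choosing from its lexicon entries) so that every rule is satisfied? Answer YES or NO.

YES

Candidates per position — 1:zroisern {ADJ,ADV}; 2:thaadot {NOUN}; 3:thuskflaa {NOUN}; 4:skigelk {ADJ,CONJ}; 5:thuskflaa {NOUN}; 6:goithialk {ADV}; 7:thaadot {NOUN}; 8:thaadot {NOUN}; 9:trais {ADJ,ADV}.
One satisfying assignment: ADV NOUN NOUN CONJ NOUN ADV NOUN NOUN ADJ.
Verifying each rule — rule 1 ok; rule 2 ok; rule 3 ok; rule 4 ok.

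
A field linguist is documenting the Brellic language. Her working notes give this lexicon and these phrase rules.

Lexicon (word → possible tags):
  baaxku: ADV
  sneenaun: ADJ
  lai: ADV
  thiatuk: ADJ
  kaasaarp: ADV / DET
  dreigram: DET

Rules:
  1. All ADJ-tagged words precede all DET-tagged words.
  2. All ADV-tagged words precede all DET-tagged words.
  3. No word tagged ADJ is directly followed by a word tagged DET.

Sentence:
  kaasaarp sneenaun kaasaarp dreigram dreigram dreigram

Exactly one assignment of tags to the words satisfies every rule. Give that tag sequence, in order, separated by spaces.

ADV ADJ ADV DET DET DET

Candidates per position — 1:kaasaarp {ADV,DET}; 2:sneenaun {ADJ}; 3:kaasaarp {ADV,DET}; 4:dreigram {DET}; 5:dreigram {DET}; 6:dreigram {DET}.
At position 1, choosing DET makes rule 1 impossible to satisfy; hence ADV.
At position 3, choosing DET makes rule 3 impossible to satisfy; hence ADV.
So the tagging must be: ADV ADJ ADV DET DET DET.
Rule-by-rule: rule 1 holds; rule 2 holds; rule 3 holds.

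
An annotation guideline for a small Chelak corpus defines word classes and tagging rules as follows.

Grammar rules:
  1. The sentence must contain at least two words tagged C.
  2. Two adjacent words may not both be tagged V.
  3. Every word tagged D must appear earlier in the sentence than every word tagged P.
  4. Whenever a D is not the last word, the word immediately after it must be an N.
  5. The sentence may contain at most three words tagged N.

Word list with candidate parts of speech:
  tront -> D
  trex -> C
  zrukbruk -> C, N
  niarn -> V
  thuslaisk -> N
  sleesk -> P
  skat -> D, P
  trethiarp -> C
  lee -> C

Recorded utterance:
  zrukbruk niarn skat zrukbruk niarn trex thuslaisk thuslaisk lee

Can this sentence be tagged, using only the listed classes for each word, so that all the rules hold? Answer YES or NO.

Candidates per position — 1:zrukbruk {C,N}; 2:niarn {V}; 3:skat {D,P}; 4:zrukbruk {C,N}; 5:niarn {V}; 6:trex {C}; 7:thuslaisk {N}; 8:thuslaisk {N}; 9:lee {C}.
One satisfying assignment: C V P N V C N N C.
Checking: rule 1 holds; rule 2 holds; rule 3 holds; rule 4 holds; rule 5 holds.

YES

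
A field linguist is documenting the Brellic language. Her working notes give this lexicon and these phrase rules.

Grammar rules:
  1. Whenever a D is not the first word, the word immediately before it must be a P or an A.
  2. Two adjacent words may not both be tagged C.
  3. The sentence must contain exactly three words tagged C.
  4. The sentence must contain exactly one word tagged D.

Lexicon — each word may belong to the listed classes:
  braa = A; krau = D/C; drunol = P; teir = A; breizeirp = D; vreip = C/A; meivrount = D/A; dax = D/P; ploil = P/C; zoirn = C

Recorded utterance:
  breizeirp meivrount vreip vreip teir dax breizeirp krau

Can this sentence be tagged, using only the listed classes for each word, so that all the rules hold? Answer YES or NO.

NO

Candidates per position — 1:breizeirp {D}; 2:meivrount {D,A}; 3:vreip {C,A}; 4:vreip {C,A}; 5:teir {A}; 6:dax {D,P}; 7:breizeirp {D}; 8:krau {D,C}.
Rule 4 cannot be satisfied by any choice of tags from the lexicon.
So there is no consistent tagging.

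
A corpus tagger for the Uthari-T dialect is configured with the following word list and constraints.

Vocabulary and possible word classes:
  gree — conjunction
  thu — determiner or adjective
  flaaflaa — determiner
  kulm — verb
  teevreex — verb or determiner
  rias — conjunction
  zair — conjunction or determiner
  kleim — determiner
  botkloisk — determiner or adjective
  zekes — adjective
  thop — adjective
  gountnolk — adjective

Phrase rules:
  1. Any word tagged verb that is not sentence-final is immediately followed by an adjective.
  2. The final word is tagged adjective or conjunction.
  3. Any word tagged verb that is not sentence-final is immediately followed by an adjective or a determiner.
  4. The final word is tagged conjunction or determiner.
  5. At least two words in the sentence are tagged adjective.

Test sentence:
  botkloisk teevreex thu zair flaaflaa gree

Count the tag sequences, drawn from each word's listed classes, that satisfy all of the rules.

Candidates per position — 1:botkloisk {determiner,adjective}; 2:teevreex {verb,determiner}; 3:thu {determiner,adjective}; 4:zair {conjunction,determiner}; 5:flaaflaa {determiner}; 6:gree {conjunction}.
There are 16 candidate sequences in total.
The sequences that satisfy every rule: adjective verb adjective conjunction determiner conjunction; adjective verb adjective determiner determiner conjunction; adjective determiner adjective conjunction determiner conjunction; adjective determiner adjective determiner determiner conjunction.
Count = 4.

4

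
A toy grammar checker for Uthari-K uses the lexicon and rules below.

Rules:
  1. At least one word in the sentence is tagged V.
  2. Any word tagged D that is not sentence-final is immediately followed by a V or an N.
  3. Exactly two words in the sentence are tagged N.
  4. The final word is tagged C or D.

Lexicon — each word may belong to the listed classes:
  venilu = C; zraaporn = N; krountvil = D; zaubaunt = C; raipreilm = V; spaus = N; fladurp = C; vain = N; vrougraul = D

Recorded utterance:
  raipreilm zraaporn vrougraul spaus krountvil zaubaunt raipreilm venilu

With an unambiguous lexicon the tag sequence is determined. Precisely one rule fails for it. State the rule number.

2

Fixed tagging: V N D N D C V C.
Applying the rules: R1 pass, R2 fail, R3 pass, R4 pass.
Only rule 2 fails.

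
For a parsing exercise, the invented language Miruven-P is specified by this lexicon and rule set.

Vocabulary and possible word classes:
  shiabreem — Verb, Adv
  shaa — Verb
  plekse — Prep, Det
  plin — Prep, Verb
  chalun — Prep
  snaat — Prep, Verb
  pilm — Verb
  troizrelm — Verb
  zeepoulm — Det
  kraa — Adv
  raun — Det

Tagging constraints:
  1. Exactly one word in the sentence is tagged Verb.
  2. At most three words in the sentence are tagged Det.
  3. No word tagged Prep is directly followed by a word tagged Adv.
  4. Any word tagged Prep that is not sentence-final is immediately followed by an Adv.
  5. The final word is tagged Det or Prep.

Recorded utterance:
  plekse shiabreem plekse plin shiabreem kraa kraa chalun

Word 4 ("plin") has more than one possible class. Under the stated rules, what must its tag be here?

Verb

Candidates per position — 1:plekse {Prep,Det}; 2:shiabreem {Verb,Adv}; 3:plekse {Prep,Det}; 4:plin {Prep,Verb}; 5:shiabreem {Verb,Adv}; 6:kraa {Adv}; 7:kraa {Adv}; 8:chalun {Prep}.
At position 3, choosing Prep makes rule 4 impossible to satisfy; hence Det.
Position 4: the remaining choice is settled jointly with positions 1, 2, 5 — only Verb at position 4 is part of a tagging that satisfies every rule.
The unique satisfying tagging is: Det Adv Det Verb Adv Adv Adv Prep.
Checking: rule 1 ✓; rule 2 ✓; rule 3 ✓; rule 4 ✓; rule 5 ✓.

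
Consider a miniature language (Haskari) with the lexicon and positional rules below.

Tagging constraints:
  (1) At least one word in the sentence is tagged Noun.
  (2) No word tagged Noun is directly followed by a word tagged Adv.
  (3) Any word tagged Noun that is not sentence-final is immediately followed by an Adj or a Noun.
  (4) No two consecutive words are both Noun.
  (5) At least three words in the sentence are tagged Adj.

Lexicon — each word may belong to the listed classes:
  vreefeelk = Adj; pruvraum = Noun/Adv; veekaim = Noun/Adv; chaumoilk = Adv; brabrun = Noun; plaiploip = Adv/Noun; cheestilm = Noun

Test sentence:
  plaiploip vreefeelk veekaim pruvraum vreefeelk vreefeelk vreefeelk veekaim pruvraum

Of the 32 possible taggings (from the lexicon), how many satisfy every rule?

Candidates per position — 1:plaiploip {Adv,Noun}; 2:vreefeelk {Adj}; 3:veekaim {Noun,Adv}; 4:pruvraum {Noun,Adv}; 5:vreefeelk {Adj}; 6:vreefeelk {Adj}; 7:vreefeelk {Adj}; 8:veekaim {Noun,Adv}; 9:pruvraum {Noun,Adv}.
There are 32 candidate sequences in total.
Checking each against the rules leaves 7 sequences.
Count = 7.

7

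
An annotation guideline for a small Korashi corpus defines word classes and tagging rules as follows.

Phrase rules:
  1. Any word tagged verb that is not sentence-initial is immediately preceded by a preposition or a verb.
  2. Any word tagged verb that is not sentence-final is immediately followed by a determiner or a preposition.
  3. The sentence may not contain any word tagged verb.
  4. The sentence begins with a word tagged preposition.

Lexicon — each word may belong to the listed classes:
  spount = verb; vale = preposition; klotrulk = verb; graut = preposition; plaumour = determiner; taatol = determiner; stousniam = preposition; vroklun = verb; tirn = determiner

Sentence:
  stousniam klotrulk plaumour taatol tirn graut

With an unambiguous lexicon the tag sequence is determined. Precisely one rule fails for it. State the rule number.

3

Fixed tagging: preposition verb determiner determiner determiner preposition.
Applying the rules: R1 ok, R2 ok, R3 fails, R4 ok.
Only rule 3 fails.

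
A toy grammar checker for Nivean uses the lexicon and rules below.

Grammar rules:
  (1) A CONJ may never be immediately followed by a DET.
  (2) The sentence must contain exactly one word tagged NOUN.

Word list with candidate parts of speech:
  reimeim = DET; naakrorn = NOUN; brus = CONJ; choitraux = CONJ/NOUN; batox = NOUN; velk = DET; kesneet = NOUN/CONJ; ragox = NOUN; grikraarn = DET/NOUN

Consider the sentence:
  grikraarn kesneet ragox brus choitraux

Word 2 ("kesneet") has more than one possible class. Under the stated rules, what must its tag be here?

Candidates per position — 1:grikraarn {DET,NOUN}; 2:kesneet {NOUN,CONJ}; 3:ragox {NOUN}; 4:brus {CONJ}; 5:choitraux {CONJ,NOUN}.
Position 1: tagging it NOUN would leave rule 2 unsatisfiable, so it must be DET.
Position 2: tagging it NOUN would leave rule 2 unsatisfiable, so it must be CONJ.
Position 5: tagging it NOUN would leave rule 2 unsatisfiable, so it must be CONJ.
That leaves exactly one tagging: DET CONJ NOUN CONJ CONJ.
Rule-by-rule: rule 1 ok; rule 2 ok.

CONJ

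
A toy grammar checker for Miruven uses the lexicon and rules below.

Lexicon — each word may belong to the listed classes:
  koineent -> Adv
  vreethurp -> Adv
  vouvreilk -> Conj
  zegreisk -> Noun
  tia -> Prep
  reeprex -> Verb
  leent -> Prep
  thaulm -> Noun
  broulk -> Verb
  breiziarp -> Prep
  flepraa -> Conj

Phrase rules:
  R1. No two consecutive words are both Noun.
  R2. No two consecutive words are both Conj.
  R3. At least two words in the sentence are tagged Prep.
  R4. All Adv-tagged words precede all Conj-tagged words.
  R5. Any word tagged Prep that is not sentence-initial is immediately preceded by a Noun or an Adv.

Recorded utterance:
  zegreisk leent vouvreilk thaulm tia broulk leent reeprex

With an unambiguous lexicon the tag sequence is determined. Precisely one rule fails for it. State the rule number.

Fixed tagging: Noun Prep Conj Noun Prep Verb Prep Verb.
Applying the rules: R1 pass, R2 pass, R3 pass, R4 pass, R5 fail.
Only rule 5 fails.

5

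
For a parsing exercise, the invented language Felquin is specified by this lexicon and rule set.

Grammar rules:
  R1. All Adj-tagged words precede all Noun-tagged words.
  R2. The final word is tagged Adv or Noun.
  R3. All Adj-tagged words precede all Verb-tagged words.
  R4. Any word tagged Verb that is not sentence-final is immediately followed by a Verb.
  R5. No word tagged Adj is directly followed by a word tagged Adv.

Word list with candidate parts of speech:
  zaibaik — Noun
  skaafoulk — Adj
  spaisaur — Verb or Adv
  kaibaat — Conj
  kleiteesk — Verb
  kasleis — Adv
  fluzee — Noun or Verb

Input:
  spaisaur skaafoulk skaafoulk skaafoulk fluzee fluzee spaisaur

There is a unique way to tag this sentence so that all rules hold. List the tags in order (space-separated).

Adv Adj Adj Adj Noun Noun Adv

Candidates per position — 1:spaisaur {Verb,Adv}; 2:skaafoulk {Adj}; 3:skaafoulk {Adj}; 4:skaafoulk {Adj}; 5:fluzee {Noun,Verb}; 6:fluzee {Noun,Verb}; 7:spaisaur {Verb,Adv}.
Position 1: Verb is ruled out by rule 3; that leaves Adv.
Position 7: Verb is ruled out by rule 2; that leaves Adv.
Position 5: Verb is ruled out by rule 4; that leaves Noun.
Position 6: Verb is ruled out by rule 4; that leaves Noun.
That leaves exactly one tagging: Adv Adj Adj Adj Noun Noun Adv.
Rule-by-rule: rule 1 ✓; rule 2 ✓; rule 3 ✓; rule 4 ✓; rule 5 ✓.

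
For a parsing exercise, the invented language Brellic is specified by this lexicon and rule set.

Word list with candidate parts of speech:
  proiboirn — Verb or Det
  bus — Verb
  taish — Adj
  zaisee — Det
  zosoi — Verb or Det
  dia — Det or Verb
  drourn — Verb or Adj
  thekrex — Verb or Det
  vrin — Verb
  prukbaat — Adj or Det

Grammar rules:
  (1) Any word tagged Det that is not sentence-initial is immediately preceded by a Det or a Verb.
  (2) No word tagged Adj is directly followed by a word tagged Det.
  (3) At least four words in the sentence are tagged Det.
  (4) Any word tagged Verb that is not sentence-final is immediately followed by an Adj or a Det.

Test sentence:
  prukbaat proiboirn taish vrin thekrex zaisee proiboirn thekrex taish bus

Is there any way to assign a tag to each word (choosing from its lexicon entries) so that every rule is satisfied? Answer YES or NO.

Candidates per position — 1:prukbaat {Adj,Det}; 2:proiboirn {Verb,Det}; 3:taish {Adj}; 4:vrin {Verb}; 5:thekrex {Verb,Det}; 6:zaisee {Det}; 7:proiboirn {Verb,Det}; 8:thekrex {Verb,Det}; 9:taish {Adj}; 10:bus {Verb}.
One satisfying assignment: Adj Verb Adj Verb Det Det Det Det Adj Verb.
Rule-by-rule: rule 1 satisfied; rule 2 satisfied; rule 3 satisfied; rule 4 satisfied.

YES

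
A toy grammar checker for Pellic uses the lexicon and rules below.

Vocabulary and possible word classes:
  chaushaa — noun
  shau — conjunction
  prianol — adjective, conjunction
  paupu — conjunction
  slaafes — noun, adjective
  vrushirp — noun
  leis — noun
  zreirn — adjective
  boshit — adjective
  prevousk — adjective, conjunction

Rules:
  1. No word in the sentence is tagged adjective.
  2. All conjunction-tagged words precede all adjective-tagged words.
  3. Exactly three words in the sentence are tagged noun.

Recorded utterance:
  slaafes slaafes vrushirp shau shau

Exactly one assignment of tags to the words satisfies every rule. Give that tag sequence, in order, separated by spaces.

noun noun noun conjunction conjunction

Candidates per position — 1:slaafes {noun,adjective}; 2:slaafes {noun,adjective}; 3:vrushirp {noun}; 4:shau {conjunction}; 5:shau {conjunction}.
Word 1 cannot be adjective — rule 1 would then fail for every completion. It is noun.
Word 2 cannot be adjective — rule 1 would then fail for every completion. It is noun.
That leaves exactly one tagging: noun noun noun conjunction conjunction.
Check: rule 1 ✓; rule 2 ✓; rule 3 ✓.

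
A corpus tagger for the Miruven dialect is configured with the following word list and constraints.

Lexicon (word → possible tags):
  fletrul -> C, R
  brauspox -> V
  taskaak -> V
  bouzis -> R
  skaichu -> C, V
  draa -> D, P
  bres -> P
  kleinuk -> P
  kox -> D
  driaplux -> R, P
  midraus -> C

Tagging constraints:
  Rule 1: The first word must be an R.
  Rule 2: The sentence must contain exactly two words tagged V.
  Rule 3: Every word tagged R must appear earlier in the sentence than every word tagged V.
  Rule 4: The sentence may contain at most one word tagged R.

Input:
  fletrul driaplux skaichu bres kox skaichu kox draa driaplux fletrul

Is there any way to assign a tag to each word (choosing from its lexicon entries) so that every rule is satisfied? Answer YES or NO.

Candidates per position — 1:fletrul {C,R}; 2:driaplux {R,P}; 3:skaichu {C,V}; 4:bres {P}; 5:kox {D}; 6:skaichu {C,V}; 7:kox {D}; 8:draa {D,P}; 9:driaplux {R,P}; 10:fletrul {C,R}.
One satisfying assignment: R P V P D V D P P C.
Checking: rule 1 ✓; rule 2 ✓; rule 3 ✓; rule 4 ✓.

YES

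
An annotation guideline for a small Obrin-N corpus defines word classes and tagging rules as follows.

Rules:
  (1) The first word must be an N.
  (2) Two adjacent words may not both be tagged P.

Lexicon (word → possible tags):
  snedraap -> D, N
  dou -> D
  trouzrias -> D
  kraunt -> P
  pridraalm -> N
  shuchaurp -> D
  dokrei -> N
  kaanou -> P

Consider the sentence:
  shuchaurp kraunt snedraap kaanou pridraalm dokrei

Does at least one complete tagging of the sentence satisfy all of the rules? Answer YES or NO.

NO

Candidates per position — 1:shuchaurp {D}; 2:kraunt {P}; 3:snedraap {D,N}; 4:kaanou {P}; 5:pridraalm {N}; 6:dokrei {N}.
Rule 1 cannot be satisfied by any choice of tags from the lexicon.
So there is no consistent tagging.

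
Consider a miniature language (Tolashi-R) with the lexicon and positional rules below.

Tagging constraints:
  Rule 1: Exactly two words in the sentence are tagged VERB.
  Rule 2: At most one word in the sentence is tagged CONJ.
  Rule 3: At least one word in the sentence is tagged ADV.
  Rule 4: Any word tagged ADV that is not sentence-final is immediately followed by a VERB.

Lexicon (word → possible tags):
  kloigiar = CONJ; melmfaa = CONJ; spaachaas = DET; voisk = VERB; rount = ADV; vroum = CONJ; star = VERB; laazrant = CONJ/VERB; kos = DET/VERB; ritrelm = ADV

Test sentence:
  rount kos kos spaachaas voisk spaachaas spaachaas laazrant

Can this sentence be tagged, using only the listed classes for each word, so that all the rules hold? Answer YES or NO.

Candidates per position — 1:rount {ADV}; 2:kos {DET,VERB}; 3:kos {DET,VERB}; 4:spaachaas {DET}; 5:voisk {VERB}; 6:spaachaas {DET}; 7:spaachaas {DET}; 8:laazrant {CONJ,VERB}.
One satisfying assignment: ADV VERB DET DET VERB DET DET CONJ.
Checking: rule 1 ✓; rule 2 ✓; rule 3 ✓; rule 4 ✓.

YES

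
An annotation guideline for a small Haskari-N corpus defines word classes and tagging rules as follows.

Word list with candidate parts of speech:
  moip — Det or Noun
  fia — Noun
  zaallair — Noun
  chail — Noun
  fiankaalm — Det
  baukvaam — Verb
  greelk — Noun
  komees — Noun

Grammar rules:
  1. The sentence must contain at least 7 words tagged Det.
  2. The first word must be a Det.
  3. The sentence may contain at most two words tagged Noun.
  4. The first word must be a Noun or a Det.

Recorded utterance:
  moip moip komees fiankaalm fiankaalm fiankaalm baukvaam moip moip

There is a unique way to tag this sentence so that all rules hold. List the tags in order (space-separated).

Det Det Noun Det Det Det Verb Det Det

Candidates per position — 1:moip {Det,Noun}; 2:moip {Det,Noun}; 3:komees {Noun}; 4:fiankaalm {Det}; 5:fiankaalm {Det}; 6:fiankaalm {Det}; 7:baukvaam {Verb}; 8:moip {Det,Noun}; 9:moip {Det,Noun}.
Position 1: tagging it Noun would leave rule 1 unsatisfiable, so it must be Det.
Position 2: tagging it Noun would leave rule 1 unsatisfiable, so it must be Det.
Position 8: tagging it Noun would leave rule 1 unsatisfiable, so it must be Det.
Position 9: tagging it Noun would leave rule 1 unsatisfiable, so it must be Det.
The only consistent sequence is: Det Det Noun Det Det Det Verb Det Det.
Checking: rule 1 ok; rule 2 ok; rule 3 ok; rule 4 ok.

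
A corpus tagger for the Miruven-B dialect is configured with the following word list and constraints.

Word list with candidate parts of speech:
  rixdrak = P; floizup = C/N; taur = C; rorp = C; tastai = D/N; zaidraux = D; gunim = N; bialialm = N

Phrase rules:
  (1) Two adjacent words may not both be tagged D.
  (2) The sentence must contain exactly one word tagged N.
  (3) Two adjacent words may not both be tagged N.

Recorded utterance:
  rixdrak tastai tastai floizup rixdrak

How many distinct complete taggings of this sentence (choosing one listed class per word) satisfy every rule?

Candidates per position — 1:rixdrak {P}; 2:tastai {D,N}; 3:tastai {D,N}; 4:floizup {C,N}; 5:rixdrak {P}.
There are 8 candidate sequences in total.
The sequences that satisfy every rule: P D N C P; P N D C P.
Count = 2.

2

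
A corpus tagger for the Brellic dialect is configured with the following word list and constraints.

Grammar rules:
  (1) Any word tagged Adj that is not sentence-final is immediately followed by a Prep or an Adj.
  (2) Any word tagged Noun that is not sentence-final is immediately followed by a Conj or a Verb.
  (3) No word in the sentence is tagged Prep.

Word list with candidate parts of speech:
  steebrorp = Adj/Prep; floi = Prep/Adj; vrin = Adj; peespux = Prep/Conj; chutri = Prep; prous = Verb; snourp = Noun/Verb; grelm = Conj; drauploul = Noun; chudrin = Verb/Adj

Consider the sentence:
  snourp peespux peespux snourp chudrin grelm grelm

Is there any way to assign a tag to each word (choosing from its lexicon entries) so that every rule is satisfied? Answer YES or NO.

YES

Candidates per position — 1:snourp {Noun,Verb}; 2:peespux {Prep,Conj}; 3:peespux {Prep,Conj}; 4:snourp {Noun,Verb}; 5:chudrin {Verb,Adj}; 6:grelm {Conj}; 7:grelm {Conj}.
One satisfying assignment: Verb Conj Conj Noun Verb Conj Conj.
Check: rule 1 holds; rule 2 holds; rule 3 holds.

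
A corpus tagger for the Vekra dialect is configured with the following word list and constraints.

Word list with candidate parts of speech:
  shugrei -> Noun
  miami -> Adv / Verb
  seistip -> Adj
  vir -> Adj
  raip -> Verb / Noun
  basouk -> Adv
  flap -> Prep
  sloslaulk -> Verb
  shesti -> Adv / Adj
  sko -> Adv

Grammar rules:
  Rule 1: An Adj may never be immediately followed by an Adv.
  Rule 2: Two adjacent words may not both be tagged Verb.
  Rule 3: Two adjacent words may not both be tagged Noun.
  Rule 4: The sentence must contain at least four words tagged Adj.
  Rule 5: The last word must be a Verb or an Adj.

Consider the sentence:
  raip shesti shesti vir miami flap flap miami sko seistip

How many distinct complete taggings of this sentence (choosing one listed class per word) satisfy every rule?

4

Candidates per position — 1:raip {Verb,Noun}; 2:shesti {Adv,Adj}; 3:shesti {Adv,Adj}; 4:vir {Adj}; 5:miami {Adv,Verb}; 6:flap {Prep}; 7:flap {Prep}; 8:miami {Adv,Verb}; 9:sko {Adv}; 10:seistip {Adj}.
There are 32 candidate sequences in total.
The sequences that satisfy every rule: Verb Adj Adj Adj Verb Prep Prep Adv Adv Adj; Verb Adj Adj Adj Verb Prep Prep Verb Adv Adj; Noun Adj Adj Adj Verb Prep Prep Adv Adv Adj; Noun Adj Adj Adj Verb Prep Prep Verb Adv Adj.
Count = 4.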